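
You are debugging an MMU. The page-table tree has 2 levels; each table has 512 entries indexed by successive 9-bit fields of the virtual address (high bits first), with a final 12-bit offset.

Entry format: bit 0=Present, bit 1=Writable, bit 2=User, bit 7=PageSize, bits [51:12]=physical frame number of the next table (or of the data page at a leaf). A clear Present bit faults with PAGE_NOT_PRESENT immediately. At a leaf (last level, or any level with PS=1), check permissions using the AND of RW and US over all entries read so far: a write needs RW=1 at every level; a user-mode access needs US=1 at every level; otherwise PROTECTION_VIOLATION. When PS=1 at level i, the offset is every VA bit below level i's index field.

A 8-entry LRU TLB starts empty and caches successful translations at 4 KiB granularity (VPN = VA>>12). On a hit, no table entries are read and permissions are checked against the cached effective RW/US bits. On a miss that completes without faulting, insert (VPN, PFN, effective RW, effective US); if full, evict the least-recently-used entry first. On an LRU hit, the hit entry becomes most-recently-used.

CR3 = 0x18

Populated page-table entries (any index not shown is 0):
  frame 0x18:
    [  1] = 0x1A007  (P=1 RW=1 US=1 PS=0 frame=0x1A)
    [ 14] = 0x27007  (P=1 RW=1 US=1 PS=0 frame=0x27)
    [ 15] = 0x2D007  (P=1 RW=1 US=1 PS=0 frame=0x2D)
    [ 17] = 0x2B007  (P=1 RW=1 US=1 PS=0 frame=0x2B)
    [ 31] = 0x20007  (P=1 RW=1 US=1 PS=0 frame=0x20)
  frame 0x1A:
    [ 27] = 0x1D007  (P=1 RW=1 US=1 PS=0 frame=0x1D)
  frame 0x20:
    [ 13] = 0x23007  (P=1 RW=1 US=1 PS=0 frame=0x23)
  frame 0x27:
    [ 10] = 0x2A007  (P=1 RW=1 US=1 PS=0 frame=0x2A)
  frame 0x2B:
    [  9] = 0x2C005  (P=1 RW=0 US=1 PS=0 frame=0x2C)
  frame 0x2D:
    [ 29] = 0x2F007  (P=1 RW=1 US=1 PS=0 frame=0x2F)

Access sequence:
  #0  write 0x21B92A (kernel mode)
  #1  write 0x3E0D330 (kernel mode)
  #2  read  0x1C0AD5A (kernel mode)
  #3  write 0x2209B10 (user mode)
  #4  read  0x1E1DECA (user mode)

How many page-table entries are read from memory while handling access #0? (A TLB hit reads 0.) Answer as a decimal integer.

Per-access translation:
#0 VA=0x21B92A (w,kernel):
  [0] read 0x18 idx=1: raw=0x1A007 flags P=1 W=1 U=1 S=0
  [1] read 0x1A idx=27: raw=0x1D007 flags P=1 W=1 U=1 S=0
  → PA=0x1D92A  (2 entries read)
#1 VA=0x3E0D330 (w,kernel):
  [0] read 0x18 idx=31: raw=0x20007 flags P=1 W=1 U=1 S=0
  [1] read 0x20 idx=13: raw=0x23007 flags P=1 W=1 U=1 S=0
  → PA=0x23330  (2 entries read)
#2 VA=0x1C0AD5A (r,kernel):
  [0] read 0x18 idx=14: raw=0x27007 flags P=1 W=1 U=1 S=0
  [1] read 0x27 idx=10: raw=0x2A007 flags P=1 W=1 U=1 S=0
  → PA=0x2AD5A  (2 entries read)
#3 VA=0x2209B10 (w,user):
  [0] read 0x18 idx=17: raw=0x2B007 flags P=1 W=1 U=1 S=0
  [1] read 0x2B idx=9: raw=0x2C005 flags P=1 W=0 U=1 S=0
  → PROTECTION_VIOLATION  (2 entries read)
#4 VA=0x1E1DECA (r,user):
  [0] read 0x18 idx=15: raw=0x2D007 flags P=1 W=1 U=1 S=0
  [1] read 0x2D idx=29: raw=0x2F007 flags P=1 W=1 U=1 S=0
  → PA=0x2FECA  (2 entries read)

Entries read for #0: 2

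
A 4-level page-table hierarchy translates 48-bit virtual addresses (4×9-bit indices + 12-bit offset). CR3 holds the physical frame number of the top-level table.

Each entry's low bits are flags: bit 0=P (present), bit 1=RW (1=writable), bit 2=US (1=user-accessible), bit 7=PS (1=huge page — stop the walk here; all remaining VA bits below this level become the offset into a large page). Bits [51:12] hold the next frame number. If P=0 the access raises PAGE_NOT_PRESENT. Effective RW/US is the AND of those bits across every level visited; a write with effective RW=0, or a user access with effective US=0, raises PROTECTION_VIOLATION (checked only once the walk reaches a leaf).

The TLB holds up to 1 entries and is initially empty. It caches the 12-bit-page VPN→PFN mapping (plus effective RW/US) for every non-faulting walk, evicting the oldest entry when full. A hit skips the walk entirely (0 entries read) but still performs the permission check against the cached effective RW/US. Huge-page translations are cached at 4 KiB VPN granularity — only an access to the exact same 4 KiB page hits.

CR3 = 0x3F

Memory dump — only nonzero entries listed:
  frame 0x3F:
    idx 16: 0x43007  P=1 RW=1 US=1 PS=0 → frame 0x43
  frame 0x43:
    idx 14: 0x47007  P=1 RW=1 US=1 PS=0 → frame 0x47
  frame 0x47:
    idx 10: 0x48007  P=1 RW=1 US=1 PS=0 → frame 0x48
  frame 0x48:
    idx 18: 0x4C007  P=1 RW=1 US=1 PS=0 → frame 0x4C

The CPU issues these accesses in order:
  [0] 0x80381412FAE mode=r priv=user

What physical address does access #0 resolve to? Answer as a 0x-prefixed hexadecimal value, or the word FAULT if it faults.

Per-access translation:
#0 VA=0x80381412FAE (r,user):
  L0 @0x3F[16] → 0x43007  P=1,RW=1,US=1,PS=0
  L1 @0x43[14] → 0x47007  P=1,RW=1,US=1,PS=0
  L2 @0x47[10] → 0x48007  P=1,RW=1,US=1,PS=0
  L3 @0x48[18] → 0x4C007  P=1,RW=1,US=1,PS=0
  ⇒ phys 0x4CFAE  [4 reads]

Access #0 PA: 0x4CFAE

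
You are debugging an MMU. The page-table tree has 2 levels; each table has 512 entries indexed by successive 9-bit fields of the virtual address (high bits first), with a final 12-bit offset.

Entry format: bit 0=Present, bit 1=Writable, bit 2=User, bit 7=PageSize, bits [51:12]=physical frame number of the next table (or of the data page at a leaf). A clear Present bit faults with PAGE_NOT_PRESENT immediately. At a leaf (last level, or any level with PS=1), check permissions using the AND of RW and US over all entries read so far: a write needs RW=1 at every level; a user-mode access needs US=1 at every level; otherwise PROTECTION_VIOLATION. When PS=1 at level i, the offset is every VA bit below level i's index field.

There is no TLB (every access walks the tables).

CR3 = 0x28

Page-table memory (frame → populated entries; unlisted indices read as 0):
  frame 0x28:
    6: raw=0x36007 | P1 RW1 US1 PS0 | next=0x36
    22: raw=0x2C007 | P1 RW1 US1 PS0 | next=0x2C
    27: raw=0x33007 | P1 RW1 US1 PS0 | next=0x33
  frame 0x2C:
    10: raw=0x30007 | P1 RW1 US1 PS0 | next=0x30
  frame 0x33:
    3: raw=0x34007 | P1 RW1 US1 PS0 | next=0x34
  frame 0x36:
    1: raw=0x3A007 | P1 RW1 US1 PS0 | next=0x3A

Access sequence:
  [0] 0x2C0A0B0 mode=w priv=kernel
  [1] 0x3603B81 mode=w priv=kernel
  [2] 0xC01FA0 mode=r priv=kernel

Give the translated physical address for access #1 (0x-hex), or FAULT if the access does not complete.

Trace:
#0 VA=0x2C0A0B0 (w,kernel):
  lvl0: tbl 0x28, slot 22 ⇒ 0x2C007 (P1/RW1/US1/PS0)
  lvl1: tbl 0x2C, slot 10 ⇒ 0x30007 (P1/RW1/US1/PS0)
  ⇒ phys 0x300B0  [2 reads]
#1 VA=0x3603B81 (w,kernel):
  lvl0: tbl 0x28, slot 27 ⇒ 0x33007 (P1/RW1/US1/PS0)
  lvl1: tbl 0x33, slot 3 ⇒ 0x34007 (P1/RW1/US1/PS0)
  ⇒ phys 0x34B81  [2 reads]
#2 VA=0xC01FA0 (r,kernel):
  lvl0: tbl 0x28, slot 6 ⇒ 0x36007 (P1/RW1/US1/PS0)
  lvl1: tbl 0x36, slot 1 ⇒ 0x3A007 (P1/RW1/US1/PS0)
  ⇒ phys 0x3AFA0  [2 reads]

Access #1 PA: 0x34B81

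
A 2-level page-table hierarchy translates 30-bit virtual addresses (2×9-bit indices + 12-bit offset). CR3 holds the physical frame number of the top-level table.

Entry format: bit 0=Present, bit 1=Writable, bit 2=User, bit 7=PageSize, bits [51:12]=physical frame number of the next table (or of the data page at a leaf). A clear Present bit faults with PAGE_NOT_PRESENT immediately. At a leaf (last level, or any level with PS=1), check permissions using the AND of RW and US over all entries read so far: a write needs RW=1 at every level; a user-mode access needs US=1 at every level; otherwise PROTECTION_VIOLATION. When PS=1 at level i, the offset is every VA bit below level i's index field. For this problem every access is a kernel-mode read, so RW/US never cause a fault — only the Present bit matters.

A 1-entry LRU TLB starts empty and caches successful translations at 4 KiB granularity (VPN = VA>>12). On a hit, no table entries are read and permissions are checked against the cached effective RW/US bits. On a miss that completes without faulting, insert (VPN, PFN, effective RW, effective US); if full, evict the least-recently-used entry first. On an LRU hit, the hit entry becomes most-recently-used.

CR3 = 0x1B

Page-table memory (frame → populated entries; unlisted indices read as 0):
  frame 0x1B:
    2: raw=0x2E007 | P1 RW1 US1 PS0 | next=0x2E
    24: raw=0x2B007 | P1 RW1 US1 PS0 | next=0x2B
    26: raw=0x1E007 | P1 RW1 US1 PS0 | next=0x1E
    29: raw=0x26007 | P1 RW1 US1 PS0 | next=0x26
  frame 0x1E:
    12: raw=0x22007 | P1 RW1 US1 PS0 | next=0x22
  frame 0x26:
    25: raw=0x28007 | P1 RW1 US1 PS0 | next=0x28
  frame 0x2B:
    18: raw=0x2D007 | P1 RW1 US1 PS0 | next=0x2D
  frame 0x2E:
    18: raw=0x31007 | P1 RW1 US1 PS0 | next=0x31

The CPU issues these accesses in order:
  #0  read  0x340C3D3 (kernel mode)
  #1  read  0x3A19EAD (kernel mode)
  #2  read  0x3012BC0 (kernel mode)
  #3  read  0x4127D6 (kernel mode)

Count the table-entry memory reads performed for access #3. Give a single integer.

Walk each access:
#0 VA=0x340C3D3 (r,kernel):
  L0 @0x1B[26] → 0x1E007  P=1,RW=1,US=1,PS=0
  L1 @0x1E[12] → 0x22007  P=1,RW=1,US=1,PS=0
  ✓ 0x223D3  — 2 lookups
#1 VA=0x3A19EAD (r,kernel):
  L0 @0x1B[29] → 0x26007  P=1,RW=1,US=1,PS=0
  L1 @0x26[25] → 0x28007  P=1,RW=1,US=1,PS=0
  ✓ 0x28EAD  — 2 lookups
#2 VA=0x3012BC0 (r,kernel):
  L0 @0x1B[24] → 0x2B007  P=1,RW=1,US=1,PS=0
  L1 @0x2B[18] → 0x2D007  P=1,RW=1,US=1,PS=0
  ✓ 0x2DBC0  — 2 lookups
#3 VA=0x4127D6 (r,kernel):
  L0 @0x1B[2] → 0x2E007  P=1,RW=1,US=1,PS=0
  L1 @0x2E[18] → 0x31007  P=1,RW=1,US=1,PS=0
  ✓ 0x317D6  — 2 lookups

Entries read for #3: 2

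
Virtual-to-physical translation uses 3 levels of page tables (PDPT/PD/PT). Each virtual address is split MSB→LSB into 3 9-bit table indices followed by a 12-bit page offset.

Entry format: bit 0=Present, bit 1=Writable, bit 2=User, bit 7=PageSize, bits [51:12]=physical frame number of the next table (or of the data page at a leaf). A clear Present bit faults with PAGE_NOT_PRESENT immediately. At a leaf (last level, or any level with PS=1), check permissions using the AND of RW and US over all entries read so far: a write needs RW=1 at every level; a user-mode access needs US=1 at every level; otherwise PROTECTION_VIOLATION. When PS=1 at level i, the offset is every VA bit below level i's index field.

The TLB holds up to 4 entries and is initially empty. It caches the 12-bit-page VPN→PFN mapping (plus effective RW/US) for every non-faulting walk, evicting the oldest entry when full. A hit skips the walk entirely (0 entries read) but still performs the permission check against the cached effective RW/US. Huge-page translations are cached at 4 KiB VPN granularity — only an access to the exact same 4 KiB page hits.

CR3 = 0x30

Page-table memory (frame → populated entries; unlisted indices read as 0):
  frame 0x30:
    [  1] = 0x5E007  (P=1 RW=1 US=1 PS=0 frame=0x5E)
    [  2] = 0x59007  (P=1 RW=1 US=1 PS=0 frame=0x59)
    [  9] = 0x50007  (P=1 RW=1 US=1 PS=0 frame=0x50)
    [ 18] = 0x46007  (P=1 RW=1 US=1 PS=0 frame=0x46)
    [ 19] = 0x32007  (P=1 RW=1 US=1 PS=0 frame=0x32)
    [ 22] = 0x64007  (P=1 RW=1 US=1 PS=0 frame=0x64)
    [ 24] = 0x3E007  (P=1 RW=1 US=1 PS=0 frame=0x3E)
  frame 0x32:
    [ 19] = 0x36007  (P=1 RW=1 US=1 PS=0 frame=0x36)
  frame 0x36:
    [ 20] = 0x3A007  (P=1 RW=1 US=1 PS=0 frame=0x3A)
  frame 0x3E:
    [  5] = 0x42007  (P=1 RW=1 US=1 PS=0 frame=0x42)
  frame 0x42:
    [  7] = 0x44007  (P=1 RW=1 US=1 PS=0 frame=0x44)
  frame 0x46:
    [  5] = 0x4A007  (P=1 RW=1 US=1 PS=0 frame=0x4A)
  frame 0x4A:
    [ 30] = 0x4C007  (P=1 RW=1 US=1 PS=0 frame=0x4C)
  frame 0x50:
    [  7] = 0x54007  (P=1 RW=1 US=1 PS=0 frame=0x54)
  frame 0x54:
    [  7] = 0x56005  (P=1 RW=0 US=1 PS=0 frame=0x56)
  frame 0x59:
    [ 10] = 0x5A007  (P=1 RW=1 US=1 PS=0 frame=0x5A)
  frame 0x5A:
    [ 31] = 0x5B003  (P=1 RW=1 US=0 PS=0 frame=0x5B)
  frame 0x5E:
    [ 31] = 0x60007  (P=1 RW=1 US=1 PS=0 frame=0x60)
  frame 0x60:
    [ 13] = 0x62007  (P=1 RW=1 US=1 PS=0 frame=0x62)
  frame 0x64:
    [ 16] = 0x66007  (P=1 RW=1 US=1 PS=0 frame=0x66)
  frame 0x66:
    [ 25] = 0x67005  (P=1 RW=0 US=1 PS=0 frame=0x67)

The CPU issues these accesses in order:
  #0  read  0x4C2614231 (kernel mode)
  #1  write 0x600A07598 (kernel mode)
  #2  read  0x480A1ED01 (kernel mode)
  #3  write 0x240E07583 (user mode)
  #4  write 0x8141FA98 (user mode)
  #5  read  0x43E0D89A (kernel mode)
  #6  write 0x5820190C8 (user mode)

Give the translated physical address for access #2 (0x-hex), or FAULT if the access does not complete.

Walk each access:
#0 VA=0x4C2614231 (r,kernel):
  lvl0: tbl 0x30, slot 19 ⇒ 0x32007 (P1/RW1/US1/PS0)
  lvl1: tbl 0x32, slot 19 ⇒ 0x36007 (P1/RW1/US1/PS0)
  lvl2: tbl 0x36, slot 20 ⇒ 0x3A007 (P1/RW1/US1/PS0)
  → PA=0x3A231  (3 entries read)
#1 VA=0x600A07598 (w,kernel):
  lvl0: tbl 0x30, slot 24 ⇒ 0x3E007 (P1/RW1/US1/PS0)
  lvl1: tbl 0x3E, slot 5 ⇒ 0x42007 (P1/RW1/US1/PS0)
  lvl2: tbl 0x42, slot 7 ⇒ 0x44007 (P1/RW1/US1/PS0)
  → PA=0x44598  (3 entries read)
#2 VA=0x480A1ED01 (r,kernel):
  lvl0: tbl 0x30, slot 18 ⇒ 0x46007 (P1/RW1/US1/PS0)
  lvl1: tbl 0x46, slot 5 ⇒ 0x4A007 (P1/RW1/US1/PS0)
  lvl2: tbl 0x4A, slot 30 ⇒ 0x4C007 (P1/RW1/US1/PS0)
  → PA=0x4CD01  (3 entries read)
#3 VA=0x240E07583 (w,user):
  lvl0: tbl 0x30, slot 9 ⇒ 0x50007 (P1/RW1/US1/PS0)
  lvl1: tbl 0x50, slot 7 ⇒ 0x54007 (P1/RW1/US1/PS0)
  lvl2: tbl 0x54, slot 7 ⇒ 0x56005 (P1/RW0/US1/PS0)
  ⇒ fault: PROTECTION_VIOLATION  — 3 lookups
#4 VA=0x8141FA98 (w,user):
  lvl0: tbl 0x30, slot 2 ⇒ 0x59007 (P1/RW1/US1/PS0)
  lvl1: tbl 0x59, slot 10 ⇒ 0x5A007 (P1/RW1/US1/PS0)
  lvl2: tbl 0x5A, slot 31 ⇒ 0x5B003 (P1/RW1/US0/PS0)
  ⇒ fault: PROTECTION_VIOLATION  — 3 lookups
#5 VA=0x43E0D89A (r,kernel):
  lvl0: tbl 0x30, slot 1 ⇒ 0x5E007 (P1/RW1/US1/PS0)
  lvl1: tbl 0x5E, slot 31 ⇒ 0x60007 (P1/RW1/US1/PS0)
  lvl2: tbl 0x60, slot 13 ⇒ 0x62007 (P1/RW1/US1/PS0)
  → PA=0x6289A  (3 entries read)
#6 VA=0x5820190C8 (w,user):
  lvl0: tbl 0x30, slot 22 ⇒ 0x64007 (P1/RW1/US1/PS0)
  lvl1: tbl 0x64, slot 16 ⇒ 0x66007 (P1/RW1/US1/PS0)
  lvl2: tbl 0x66, slot 25 ⇒ 0x67005 (P1/RW0/US1/PS0)
  ⇒ fault: PROTECTION_VIOLATION  — 3 lookups

Access #2 PA: 0x4CD01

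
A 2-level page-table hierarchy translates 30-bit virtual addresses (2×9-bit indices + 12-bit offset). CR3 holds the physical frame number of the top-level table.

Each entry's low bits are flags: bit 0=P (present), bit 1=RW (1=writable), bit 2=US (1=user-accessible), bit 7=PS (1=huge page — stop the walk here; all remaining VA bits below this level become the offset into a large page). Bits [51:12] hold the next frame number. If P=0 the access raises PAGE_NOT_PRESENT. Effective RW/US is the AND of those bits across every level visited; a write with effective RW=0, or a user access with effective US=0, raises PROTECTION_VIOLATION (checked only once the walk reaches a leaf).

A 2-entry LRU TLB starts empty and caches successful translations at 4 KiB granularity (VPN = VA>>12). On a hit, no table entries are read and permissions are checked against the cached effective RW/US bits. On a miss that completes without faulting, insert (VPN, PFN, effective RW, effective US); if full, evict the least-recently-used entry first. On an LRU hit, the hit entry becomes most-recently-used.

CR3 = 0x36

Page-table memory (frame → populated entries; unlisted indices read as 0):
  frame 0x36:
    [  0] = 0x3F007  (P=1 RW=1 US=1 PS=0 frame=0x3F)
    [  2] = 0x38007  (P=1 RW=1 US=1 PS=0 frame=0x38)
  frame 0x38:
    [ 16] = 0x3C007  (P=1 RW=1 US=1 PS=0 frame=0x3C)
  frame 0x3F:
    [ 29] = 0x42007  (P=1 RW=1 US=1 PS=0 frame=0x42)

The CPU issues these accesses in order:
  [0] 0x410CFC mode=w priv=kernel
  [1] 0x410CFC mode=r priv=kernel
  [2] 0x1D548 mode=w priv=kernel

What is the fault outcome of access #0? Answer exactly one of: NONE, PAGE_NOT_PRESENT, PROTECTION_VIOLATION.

Per-access translation:
#0 VA=0x410CFC (w,kernel):
  L0 @0x36[2] → 0x38007  P=1,RW=1,US=1,PS=0
  L1 @0x38[16] → 0x3C007  P=1,RW=1,US=1,PS=0
  ⇒ phys 0x3CCFC  [2 reads]
#1 VA=0x410CFC (r,kernel):
  TLB hit vpn=0x410 → PA=0x3CCFC
#2 VA=0x1D548 (w,kernel):
  L0 @0x36[0] → 0x3F007  P=1,RW=1,US=1,PS=0
  L1 @0x3F[29] → 0x42007  P=1,RW=1,US=1,PS=0
  ⇒ phys 0x42548  [2 reads]

Access #0 fault: NONE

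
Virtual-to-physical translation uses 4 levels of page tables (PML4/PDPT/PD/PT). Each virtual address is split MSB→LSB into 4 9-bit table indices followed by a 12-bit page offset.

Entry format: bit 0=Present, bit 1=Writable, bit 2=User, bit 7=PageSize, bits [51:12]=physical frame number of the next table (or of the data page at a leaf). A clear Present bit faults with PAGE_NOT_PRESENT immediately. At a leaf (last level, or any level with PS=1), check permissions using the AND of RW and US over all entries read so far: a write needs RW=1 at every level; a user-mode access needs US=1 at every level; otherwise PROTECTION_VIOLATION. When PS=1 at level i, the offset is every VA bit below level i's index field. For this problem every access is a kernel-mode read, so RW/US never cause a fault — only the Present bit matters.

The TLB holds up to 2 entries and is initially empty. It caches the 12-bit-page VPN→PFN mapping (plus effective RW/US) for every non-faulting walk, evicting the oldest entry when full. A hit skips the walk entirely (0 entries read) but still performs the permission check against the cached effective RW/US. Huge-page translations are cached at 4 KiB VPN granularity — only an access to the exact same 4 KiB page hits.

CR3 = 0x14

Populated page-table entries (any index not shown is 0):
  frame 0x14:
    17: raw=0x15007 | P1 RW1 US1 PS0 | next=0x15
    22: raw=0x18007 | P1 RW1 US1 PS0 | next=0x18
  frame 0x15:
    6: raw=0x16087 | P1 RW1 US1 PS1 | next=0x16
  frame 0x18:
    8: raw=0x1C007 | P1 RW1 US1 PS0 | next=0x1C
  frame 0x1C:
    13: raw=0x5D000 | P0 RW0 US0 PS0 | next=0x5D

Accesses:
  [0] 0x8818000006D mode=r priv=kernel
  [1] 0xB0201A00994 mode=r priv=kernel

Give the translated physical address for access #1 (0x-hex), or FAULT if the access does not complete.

Walk each access:
#0 VA=0x8818000006D (r,kernel):
  L0: frame=0x14 idx=17 entry=0x15007 [P=1 RW=1 US=1 PS=0]
  L1: frame=0x15 idx=6 entry=0x16087 [P=1 RW=1 US=1 PS=1]
  → PA=0x1606D (huge @L1)  (2 entries read)
#1 VA=0xB0201A00994 (r,kernel):
  L0: frame=0x14 idx=22 entry=0x18007 [P=1 RW=1 US=1 PS=0]
  L1: frame=0x18 idx=8 entry=0x1C007 [P=1 RW=1 US=1 PS=0]
  L2: frame=0x1C idx=13 entry=0x5D000 [P=0 RW=0 US=0 PS=0]
  → PAGE_NOT_PRESENT  (3 entries read)

Access #1 PA: FAULT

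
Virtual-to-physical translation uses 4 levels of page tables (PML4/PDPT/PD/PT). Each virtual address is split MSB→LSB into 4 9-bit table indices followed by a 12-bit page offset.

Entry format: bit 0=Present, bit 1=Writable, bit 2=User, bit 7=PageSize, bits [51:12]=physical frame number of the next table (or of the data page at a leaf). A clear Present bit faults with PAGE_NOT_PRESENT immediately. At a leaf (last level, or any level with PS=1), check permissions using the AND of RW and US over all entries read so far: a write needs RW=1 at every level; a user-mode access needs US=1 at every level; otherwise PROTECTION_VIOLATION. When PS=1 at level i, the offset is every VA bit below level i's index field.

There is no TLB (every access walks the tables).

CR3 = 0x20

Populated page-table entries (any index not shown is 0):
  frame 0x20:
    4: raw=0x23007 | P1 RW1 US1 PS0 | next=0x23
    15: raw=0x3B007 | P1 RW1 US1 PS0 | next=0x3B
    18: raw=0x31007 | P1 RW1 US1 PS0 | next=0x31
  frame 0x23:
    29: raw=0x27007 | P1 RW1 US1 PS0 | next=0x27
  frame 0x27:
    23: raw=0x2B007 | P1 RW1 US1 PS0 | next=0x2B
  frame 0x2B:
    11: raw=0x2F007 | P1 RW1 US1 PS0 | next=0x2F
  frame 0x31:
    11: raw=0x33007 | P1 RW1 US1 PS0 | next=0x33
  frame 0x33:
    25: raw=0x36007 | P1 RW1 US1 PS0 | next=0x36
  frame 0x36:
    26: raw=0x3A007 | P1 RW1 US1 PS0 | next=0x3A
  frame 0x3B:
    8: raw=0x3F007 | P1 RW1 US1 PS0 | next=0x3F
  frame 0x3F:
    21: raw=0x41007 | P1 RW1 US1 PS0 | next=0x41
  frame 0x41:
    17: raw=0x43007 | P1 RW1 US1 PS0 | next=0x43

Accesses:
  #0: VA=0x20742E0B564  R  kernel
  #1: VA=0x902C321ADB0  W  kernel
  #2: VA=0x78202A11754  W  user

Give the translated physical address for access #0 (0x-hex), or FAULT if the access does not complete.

Per-access translation:
#0 VA=0x20742E0B564 (r,kernel):
  [0] read 0x20 idx=4: raw=0x23007 flags P=1 W=1 U=1 S=0
  [1] read 0x23 idx=29: raw=0x27007 flags P=1 W=1 U=1 S=0
  [2] read 0x27 idx=23: raw=0x2B007 flags P=1 W=1 U=1 S=0
  [3] read 0x2B idx=11: raw=0x2F007 flags P=1 W=1 U=1 S=0
  ✓ 0x2F564  — 4 lookups
#1 VA=0x902C321ADB0 (w,kernel):
  [0] read 0x20 idx=18: raw=0x31007 flags P=1 W=1 U=1 S=0
  [1] read 0x31 idx=11: raw=0x33007 flags P=1 W=1 U=1 S=0
  [2] read 0x33 idx=25: raw=0x36007 flags P=1 W=1 U=1 S=0
  [3] read 0x36 idx=26: raw=0x3A007 flags P=1 W=1 U=1 S=0
  ✓ 0x3ADB0  — 4 lookups
#2 VA=0x78202A11754 (w,user):
  [0] read 0x20 idx=15: raw=0x3B007 flags P=1 W=1 U=1 S=0
  [1] read 0x3B idx=8: raw=0x3F007 flags P=1 W=1 U=1 S=0
  [2] read 0x3F idx=21: raw=0x41007 flags P=1 W=1 U=1 S=0
  [3] read 0x41 idx=17: raw=0x43007 flags P=1 W=1 U=1 S=0
  ✓ 0x43754  — 4 lookups

Access #0 PA: 0x2F564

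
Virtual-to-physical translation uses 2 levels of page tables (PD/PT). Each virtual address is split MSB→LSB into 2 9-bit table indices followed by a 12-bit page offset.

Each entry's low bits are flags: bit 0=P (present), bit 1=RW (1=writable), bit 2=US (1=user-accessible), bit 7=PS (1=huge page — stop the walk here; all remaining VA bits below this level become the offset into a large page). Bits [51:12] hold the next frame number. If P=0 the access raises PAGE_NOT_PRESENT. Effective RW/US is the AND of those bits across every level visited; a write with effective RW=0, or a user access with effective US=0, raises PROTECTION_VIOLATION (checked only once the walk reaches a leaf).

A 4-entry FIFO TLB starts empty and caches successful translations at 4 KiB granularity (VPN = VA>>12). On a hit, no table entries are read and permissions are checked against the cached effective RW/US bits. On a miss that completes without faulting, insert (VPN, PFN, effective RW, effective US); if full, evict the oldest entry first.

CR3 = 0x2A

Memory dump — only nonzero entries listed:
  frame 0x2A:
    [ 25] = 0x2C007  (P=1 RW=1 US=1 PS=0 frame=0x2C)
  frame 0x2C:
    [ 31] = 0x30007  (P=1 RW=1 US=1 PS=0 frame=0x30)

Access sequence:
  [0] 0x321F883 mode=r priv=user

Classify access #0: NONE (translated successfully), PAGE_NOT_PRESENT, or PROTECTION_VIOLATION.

Walk each access:
#0 VA=0x321F883 (r,user):
  L0 @0x2A[25] → 0x2C007  P=1,RW=1,US=1,PS=0
  L1 @0x2C[31] → 0x30007  P=1,RW=1,US=1,PS=0
  ✓ 0x30883  — 2 lookups

Access #0 fault: NONE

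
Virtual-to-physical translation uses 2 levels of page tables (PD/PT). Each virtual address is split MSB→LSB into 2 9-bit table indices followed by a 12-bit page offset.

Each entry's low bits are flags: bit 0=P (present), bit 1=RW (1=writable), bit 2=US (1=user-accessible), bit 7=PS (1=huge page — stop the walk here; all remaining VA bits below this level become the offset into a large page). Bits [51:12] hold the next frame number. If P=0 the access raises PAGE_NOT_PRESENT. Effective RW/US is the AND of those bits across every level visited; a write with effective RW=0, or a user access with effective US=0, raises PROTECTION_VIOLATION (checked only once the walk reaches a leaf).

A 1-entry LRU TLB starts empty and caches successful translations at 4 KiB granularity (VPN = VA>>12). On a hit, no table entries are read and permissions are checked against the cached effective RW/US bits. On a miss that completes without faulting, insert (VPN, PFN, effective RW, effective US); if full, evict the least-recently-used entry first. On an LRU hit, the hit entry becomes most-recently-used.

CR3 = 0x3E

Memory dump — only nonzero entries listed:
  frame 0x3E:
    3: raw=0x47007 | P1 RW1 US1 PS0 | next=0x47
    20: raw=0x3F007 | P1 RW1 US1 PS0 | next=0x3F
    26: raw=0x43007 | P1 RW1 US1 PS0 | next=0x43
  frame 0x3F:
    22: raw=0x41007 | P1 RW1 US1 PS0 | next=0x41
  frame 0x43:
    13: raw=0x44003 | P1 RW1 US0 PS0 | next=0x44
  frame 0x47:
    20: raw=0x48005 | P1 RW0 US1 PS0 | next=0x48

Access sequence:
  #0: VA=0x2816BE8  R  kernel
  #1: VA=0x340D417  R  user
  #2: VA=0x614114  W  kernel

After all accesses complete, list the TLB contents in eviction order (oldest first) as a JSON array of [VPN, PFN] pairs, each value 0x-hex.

Walk each access:
#0 VA=0x2816BE8 (r,kernel):
  lvl0: tbl 0x3E, slot 20 ⇒ 0x3F007 (P1/RW1/US1/PS0)
  lvl1: tbl 0x3F, slot 22 ⇒ 0x41007 (P1/RW1/US1/PS0)
  ✓ 0x41BE8  — 2 lookups
#1 VA=0x340D417 (r,user):
  lvl0: tbl 0x3E, slot 26 ⇒ 0x43007 (P1/RW1/US1/PS0)
  lvl1: tbl 0x43, slot 13 ⇒ 0x44003 (P1/RW1/US0/PS0)
  → PROTECTION_VIOLATION  (2 entries read)
#2 VA=0x614114 (w,kernel):
  lvl0: tbl 0x3E, slot 3 ⇒ 0x47007 (P1/RW1/US1/PS0)
  lvl1: tbl 0x47, slot 20 ⇒ 0x48005 (P1/RW0/US1/PS0)
  → PROTECTION_VIOLATION  (2 entries read)

TLB: [["0x2816", "0x41"]]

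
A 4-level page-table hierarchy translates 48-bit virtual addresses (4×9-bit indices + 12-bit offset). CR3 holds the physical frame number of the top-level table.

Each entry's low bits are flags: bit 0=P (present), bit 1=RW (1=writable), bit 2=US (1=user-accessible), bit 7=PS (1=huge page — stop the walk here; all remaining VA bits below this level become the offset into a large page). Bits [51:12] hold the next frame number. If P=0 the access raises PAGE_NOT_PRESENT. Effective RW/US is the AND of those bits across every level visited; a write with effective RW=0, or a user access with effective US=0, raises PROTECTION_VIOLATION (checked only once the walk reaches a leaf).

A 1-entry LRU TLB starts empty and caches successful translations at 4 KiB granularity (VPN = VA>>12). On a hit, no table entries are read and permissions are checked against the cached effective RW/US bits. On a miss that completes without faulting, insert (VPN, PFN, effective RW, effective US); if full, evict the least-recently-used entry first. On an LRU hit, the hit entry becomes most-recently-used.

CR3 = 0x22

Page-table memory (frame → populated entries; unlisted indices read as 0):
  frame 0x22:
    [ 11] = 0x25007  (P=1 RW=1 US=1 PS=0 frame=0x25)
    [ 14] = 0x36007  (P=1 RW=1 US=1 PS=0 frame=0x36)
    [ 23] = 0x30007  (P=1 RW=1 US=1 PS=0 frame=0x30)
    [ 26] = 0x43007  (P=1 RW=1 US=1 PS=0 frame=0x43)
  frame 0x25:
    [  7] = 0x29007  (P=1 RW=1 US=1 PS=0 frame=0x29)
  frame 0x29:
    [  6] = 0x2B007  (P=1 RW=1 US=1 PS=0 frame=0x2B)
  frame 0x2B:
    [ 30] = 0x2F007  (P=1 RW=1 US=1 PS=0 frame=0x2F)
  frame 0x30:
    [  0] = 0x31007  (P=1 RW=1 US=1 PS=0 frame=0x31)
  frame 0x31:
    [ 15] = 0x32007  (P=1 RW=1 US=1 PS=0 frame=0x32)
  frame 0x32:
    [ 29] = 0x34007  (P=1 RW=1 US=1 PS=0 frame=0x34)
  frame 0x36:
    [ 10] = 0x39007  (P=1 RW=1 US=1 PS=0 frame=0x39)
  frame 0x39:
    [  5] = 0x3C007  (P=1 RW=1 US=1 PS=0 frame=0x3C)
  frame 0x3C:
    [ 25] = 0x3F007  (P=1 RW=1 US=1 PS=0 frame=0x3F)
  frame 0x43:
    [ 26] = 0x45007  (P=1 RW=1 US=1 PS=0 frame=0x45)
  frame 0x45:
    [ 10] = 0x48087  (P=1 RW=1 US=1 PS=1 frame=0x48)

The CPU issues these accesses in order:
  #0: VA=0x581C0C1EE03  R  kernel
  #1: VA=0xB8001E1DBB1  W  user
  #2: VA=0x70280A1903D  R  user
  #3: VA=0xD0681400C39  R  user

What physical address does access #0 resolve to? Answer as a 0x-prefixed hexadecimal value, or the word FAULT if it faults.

Walk each access:
#0 VA=0x581C0C1EE03 (r,kernel):
  [0] read 0x22 idx=11: raw=0x25007 flags P=1 W=1 U=1 S=0
  [1] read 0x25 idx=7: raw=0x29007 flags P=1 W=1 U=1 S=0
  [2] read 0x29 idx=6: raw=0x2B007 flags P=1 W=1 U=1 S=0
  [3] read 0x2B idx=30: raw=0x2F007 flags P=1 W=1 U=1 S=0
  ⇒ phys 0x2FE03  [4 reads]
#1 VA=0xB8001E1DBB1 (w,user):
  [0] read 0x22 idx=23: raw=0x30007 flags P=1 W=1 U=1 S=0
  [1] read 0x30 idx=0: raw=0x31007 flags P=1 W=1 U=1 S=0
  [2] read 0x31 idx=15: raw=0x32007 flags P=1 W=1 U=1 S=0
  [3] read 0x32 idx=29: raw=0x34007 flags P=1 W=1 U=1 S=0
  ⇒ phys 0x34BB1  [4 reads]
#2 VA=0x70280A1903D (r,user):
  [0] read 0x22 idx=14: raw=0x36007 flags P=1 W=1 U=1 S=0
  [1] read 0x36 idx=10: raw=0x39007 flags P=1 W=1 U=1 S=0
  [2] read 0x39 idx=5: raw=0x3C007 flags P=1 W=1 U=1 S=0
  [3] read 0x3C idx=25: raw=0x3F007 flags P=1 W=1 U=1 S=0
  ⇒ phys 0x3F03D  [4 reads]
#3 VA=0xD0681400C39 (r,user):
  [0] read 0x22 idx=26: raw=0x43007 flags P=1 W=1 U=1 S=0
  [1] read 0x43 idx=26: raw=0x45007 flags P=1 W=1 U=1 S=0
  [2] read 0x45 idx=10: raw=0x48087 flags P=1 W=1 U=1 S=1
  ⇒ phys 0x48C39 (huge @L2)  [3 reads]

Access #0 PA: 0x2FE03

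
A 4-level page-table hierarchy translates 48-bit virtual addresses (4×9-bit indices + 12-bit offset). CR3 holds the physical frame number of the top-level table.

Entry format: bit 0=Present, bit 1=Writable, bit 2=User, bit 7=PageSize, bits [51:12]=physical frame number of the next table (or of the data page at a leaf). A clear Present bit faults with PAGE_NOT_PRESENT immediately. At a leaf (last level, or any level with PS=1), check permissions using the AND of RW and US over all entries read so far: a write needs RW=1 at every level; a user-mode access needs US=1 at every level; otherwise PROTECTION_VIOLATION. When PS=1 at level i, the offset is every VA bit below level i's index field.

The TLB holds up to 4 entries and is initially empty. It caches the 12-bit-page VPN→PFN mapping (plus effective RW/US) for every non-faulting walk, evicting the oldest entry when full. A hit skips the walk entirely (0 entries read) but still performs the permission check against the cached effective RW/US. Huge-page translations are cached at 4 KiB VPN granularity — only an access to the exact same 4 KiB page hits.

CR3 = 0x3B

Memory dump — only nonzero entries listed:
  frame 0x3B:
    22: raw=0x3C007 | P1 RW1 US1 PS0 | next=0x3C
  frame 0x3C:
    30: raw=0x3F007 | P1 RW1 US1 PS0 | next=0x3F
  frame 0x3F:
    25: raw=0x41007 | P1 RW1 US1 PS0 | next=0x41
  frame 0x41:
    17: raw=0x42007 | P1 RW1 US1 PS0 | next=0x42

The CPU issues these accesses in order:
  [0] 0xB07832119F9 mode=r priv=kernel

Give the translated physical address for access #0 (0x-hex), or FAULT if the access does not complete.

Trace:
#0 VA=0xB07832119F9 (r,kernel):
  [0] read 0x3B idx=22: raw=0x3C007 flags P=1 W=1 U=1 S=0
  [1] read 0x3C idx=30: raw=0x3F007 flags P=1 W=1 U=1 S=0
  [2] read 0x3F idx=25: raw=0x41007 flags P=1 W=1 U=1 S=0
  [3] read 0x41 idx=17: raw=0x42007 flags P=1 W=1 U=1 S=0
  ⇒ phys 0x429F9  [4 reads]

Access #0 PA: 0x429F9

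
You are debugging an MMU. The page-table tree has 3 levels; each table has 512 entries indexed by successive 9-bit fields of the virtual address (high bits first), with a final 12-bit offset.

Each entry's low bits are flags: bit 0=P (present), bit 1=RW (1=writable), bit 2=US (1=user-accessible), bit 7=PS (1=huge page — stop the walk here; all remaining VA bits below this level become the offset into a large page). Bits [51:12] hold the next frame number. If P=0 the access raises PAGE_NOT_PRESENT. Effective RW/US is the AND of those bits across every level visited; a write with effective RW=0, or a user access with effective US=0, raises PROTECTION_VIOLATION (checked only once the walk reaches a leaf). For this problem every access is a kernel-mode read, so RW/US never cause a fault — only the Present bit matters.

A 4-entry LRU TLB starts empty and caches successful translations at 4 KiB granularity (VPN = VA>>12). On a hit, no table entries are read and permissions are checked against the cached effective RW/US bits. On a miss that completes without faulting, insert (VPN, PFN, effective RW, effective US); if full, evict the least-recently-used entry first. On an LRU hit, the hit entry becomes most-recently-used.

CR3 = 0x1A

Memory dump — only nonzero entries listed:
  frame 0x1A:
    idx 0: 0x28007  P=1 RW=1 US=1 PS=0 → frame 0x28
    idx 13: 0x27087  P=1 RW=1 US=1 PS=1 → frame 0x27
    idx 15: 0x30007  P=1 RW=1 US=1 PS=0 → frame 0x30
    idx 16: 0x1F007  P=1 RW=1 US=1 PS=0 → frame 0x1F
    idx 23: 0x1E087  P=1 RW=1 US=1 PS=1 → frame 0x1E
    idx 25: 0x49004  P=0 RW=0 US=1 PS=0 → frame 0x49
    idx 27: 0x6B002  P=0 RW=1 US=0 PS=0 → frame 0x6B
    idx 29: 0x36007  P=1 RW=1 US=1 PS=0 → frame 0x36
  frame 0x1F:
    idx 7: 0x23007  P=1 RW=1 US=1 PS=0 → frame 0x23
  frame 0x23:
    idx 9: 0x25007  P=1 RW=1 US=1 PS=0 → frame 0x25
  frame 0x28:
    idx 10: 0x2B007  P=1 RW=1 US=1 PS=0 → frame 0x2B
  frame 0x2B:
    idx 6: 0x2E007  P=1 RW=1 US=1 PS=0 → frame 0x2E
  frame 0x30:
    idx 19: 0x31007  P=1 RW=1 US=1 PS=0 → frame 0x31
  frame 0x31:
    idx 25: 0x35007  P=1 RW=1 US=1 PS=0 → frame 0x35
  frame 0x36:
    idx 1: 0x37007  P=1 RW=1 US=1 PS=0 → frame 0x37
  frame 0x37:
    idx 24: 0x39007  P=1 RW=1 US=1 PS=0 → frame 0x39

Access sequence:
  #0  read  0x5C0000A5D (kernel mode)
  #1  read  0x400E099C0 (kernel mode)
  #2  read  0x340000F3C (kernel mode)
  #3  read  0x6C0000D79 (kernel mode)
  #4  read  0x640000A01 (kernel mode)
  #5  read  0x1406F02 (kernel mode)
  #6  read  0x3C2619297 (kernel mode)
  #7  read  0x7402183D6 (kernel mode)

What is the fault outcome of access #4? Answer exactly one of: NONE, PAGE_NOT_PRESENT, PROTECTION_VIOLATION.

Walk each access:
#0 VA=0x5C0000A5D (r,kernel):
  lvl0: tbl 0x1A, slot 23 ⇒ 0x1E087 (P1/RW1/US1/PS1)
  ✓ 0x1EA5D (huge @L0)  — 1 lookups
#1 VA=0x400E099C0 (r,kernel):
  lvl0: tbl 0x1A, slot 16 ⇒ 0x1F007 (P1/RW1/US1/PS0)
  lvl1: tbl 0x1F, slot 7 ⇒ 0x23007 (P1/RW1/US1/PS0)
  lvl2: tbl 0x23, slot 9 ⇒ 0x25007 (P1/RW1/US1/PS0)
  ✓ 0x259C0  — 3 lookups
#2 VA=0x340000F3C (r,kernel):
  lvl0: tbl 0x1A, slot 13 ⇒ 0x27087 (P1/RW1/US1/PS1)
  ✓ 0x27F3C (huge @L0)  — 1 lookups
#3 VA=0x6C0000D79 (r,kernel):
  lvl0: tbl 0x1A, slot 27 ⇒ 0x6B002 (P0/RW1/US0/PS0)
  ✗ PAGE_NOT_PRESENT  [1 reads]
#4 VA=0x640000A01 (r,kernel):
  lvl0: tbl 0x1A, slot 25 ⇒ 0x49004 (P0/RW0/US1/PS0)
  ✗ PAGE_NOT_PRESENT  [1 reads]
#5 VA=0x1406F02 (r,kernel):
  lvl0: tbl 0x1A, slot 0 ⇒ 0x28007 (P1/RW1/US1/PS0)
  lvl1: tbl 0x28, slot 10 ⇒ 0x2B007 (P1/RW1/US1/PS0)
  lvl2: tbl 0x2B, slot 6 ⇒ 0x2E007 (P1/RW1/US1/PS0)
  ✓ 0x2EF02  — 3 lookups
#6 VA=0x3C2619297 (r,kernel):
  lvl0: tbl 0x1A, slot 15 ⇒ 0x30007 (P1/RW1/US1/PS0)
  lvl1: tbl 0x30, slot 19 ⇒ 0x31007 (P1/RW1/US1/PS0)
  lvl2: tbl 0x31, slot 25 ⇒ 0x35007 (P1/RW1/US1/PS0)
  ✓ 0x35297  — 3 lookups
#7 VA=0x7402183D6 (r,kernel):
  lvl0: tbl 0x1A, slot 29 ⇒ 0x36007 (P1/RW1/US1/PS0)
  lvl1: tbl 0x36, slot 1 ⇒ 0x37007 (P1/RW1/US1/PS0)
  lvl2: tbl 0x37, slot 24 ⇒ 0x39007 (P1/RW1/US1/PS0)
  ✓ 0x393D6  — 3 lookups

Access #4 fault: PAGE_NOT_PRESENT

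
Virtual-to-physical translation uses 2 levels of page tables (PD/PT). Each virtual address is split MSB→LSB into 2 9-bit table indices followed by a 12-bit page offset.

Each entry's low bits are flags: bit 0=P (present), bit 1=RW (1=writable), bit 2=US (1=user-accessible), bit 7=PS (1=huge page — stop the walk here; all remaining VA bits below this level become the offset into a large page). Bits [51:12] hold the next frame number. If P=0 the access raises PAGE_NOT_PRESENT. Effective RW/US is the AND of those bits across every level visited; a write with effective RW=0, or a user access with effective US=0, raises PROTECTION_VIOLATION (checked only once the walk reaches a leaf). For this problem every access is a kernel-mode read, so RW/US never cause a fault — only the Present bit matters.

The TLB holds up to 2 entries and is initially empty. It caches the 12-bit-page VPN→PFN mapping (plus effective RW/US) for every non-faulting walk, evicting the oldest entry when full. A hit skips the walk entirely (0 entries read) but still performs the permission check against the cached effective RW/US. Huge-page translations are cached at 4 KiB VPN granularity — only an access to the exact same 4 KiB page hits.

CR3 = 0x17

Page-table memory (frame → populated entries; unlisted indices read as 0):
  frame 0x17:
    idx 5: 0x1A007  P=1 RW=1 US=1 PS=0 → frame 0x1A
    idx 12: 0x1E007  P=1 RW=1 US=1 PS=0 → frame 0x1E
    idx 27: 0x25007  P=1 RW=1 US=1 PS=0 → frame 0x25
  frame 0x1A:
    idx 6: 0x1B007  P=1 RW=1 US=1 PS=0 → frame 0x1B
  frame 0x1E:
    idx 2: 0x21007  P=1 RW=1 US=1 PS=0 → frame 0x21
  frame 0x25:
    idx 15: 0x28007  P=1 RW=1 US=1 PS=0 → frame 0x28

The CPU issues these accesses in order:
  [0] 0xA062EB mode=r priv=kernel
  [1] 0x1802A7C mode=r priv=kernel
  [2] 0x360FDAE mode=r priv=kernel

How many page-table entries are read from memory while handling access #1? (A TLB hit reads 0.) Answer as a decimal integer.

Walk each access:
#0 VA=0xA062EB (r,kernel):
  [0] read 0x17 idx=5: raw=0x1A007 flags P=1 W=1 U=1 S=0
  [1] read 0x1A idx=6: raw=0x1B007 flags P=1 W=1 U=1 S=0
  ⇒ phys 0x1B2EB  [2 reads]
#1 VA=0x1802A7C (r,kernel):
  [0] read 0x17 idx=12: raw=0x1E007 flags P=1 W=1 U=1 S=0
  [1] read 0x1E idx=2: raw=0x21007 flags P=1 W=1 U=1 S=0
  ⇒ phys 0x21A7C  [2 reads]
#2 VA=0x360FDAE (r,kernel):
  [0] read 0x17 idx=27: raw=0x25007 flags P=1 W=1 U=1 S=0
  [1] read 0x25 idx=15: raw=0x28007 flags P=1 W=1 U=1 S=0
  ⇒ phys 0x28DAE  [2 reads]

Entries read for #1: 2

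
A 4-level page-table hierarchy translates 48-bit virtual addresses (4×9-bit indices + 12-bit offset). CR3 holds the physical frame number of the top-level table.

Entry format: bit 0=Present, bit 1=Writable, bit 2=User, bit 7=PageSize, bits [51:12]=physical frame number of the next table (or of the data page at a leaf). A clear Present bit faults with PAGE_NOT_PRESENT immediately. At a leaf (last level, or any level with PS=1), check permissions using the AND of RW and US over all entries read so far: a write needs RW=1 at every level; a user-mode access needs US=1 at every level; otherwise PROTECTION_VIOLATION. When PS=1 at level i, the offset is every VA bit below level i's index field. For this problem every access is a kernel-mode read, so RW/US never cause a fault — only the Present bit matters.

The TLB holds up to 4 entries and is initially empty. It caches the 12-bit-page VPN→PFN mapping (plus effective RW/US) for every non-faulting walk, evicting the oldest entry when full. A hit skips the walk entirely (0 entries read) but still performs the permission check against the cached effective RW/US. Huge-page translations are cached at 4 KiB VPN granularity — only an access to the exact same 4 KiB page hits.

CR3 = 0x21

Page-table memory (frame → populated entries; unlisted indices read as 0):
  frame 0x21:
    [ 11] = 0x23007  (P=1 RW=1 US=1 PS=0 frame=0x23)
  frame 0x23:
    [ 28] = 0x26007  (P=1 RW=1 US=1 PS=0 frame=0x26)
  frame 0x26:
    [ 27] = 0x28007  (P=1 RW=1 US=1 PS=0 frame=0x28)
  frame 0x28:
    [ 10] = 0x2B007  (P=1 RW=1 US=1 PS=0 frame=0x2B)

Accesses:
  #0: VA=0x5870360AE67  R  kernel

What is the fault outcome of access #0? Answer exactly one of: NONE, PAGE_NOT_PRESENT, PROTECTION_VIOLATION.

Trace:
#0 VA=0x5870360AE67 (r,kernel):
  L0 @0x21[11] → 0x23007  P=1,RW=1,US=1,PS=0
  L1 @0x23[28] → 0x26007  P=1,RW=1,US=1,PS=0
  L2 @0x26[27] → 0x28007  P=1,RW=1,US=1,PS=0
  L3 @0x28[10] → 0x2B007  P=1,RW=1,US=1,PS=0
  ⇒ phys 0x2BE67  [4 reads]

Access #0 fault: NONE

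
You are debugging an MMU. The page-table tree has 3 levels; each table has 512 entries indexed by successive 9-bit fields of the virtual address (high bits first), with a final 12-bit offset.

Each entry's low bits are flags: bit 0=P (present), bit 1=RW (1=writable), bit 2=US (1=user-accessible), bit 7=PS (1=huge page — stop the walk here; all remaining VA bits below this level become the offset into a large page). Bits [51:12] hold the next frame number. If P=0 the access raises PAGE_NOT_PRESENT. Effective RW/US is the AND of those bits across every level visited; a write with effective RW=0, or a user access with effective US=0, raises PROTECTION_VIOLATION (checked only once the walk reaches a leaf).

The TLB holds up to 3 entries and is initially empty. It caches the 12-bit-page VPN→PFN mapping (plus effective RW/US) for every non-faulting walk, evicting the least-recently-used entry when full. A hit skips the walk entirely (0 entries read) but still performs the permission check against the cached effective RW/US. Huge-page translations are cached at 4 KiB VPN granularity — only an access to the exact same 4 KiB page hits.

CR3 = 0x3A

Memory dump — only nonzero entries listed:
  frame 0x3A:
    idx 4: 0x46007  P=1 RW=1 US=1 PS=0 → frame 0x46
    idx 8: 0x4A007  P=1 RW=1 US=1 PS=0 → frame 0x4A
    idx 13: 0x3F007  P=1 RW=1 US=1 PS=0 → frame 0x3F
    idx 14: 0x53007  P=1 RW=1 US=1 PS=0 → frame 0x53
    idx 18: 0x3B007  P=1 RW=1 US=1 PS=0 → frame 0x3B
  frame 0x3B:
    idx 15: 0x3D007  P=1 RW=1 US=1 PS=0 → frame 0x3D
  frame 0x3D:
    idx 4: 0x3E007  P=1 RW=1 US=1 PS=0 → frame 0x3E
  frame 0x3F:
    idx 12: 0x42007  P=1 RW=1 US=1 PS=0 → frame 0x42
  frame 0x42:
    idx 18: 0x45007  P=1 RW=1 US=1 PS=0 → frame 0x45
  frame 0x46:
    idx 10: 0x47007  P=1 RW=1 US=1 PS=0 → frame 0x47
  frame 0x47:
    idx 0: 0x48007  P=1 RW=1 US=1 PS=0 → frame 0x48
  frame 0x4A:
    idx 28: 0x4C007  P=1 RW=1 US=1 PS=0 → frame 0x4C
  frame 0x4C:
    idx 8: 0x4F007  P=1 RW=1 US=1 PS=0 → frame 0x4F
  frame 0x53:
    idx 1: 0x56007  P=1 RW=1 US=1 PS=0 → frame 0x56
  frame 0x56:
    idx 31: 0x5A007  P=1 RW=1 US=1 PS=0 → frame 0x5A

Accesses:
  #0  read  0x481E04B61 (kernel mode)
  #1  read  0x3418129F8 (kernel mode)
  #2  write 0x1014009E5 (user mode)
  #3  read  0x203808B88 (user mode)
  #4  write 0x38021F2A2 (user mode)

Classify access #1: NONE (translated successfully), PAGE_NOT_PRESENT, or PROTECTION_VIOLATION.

Walk each access:
#0 VA=0x481E04B61 (r,kernel):
  [0] read 0x3A idx=18: raw=0x3B007 flags P=1 W=1 U=1 S=0
  [1] read 0x3B idx=15: raw=0x3D007 flags P=1 W=1 U=1 S=0
  [2] read 0x3D idx=4: raw=0x3E007 flags P=1 W=1 U=1 S=0
  ✓ 0x3EB61  — 3 lookups
#1 VA=0x3418129F8 (r,kernel):
  [0] read 0x3A idx=13: raw=0x3F007 flags P=1 W=1 U=1 S=0
  [1] read 0x3F idx=12: raw=0x42007 flags P=1 W=1 U=1 S=0
  [2] read 0x42 idx=18: raw=0x45007 flags P=1 W=1 U=1 S=0
  ✓ 0x459F8  — 3 lookups
#2 VA=0x1014009E5 (w,user):
  [0] read 0x3A idx=4: raw=0x46007 flags P=1 W=1 U=1 S=0
  [1] read 0x46 idx=10: raw=0x47007 flags P=1 W=1 U=1 S=0
  [2] read 0x47 idx=0: raw=0x48007 flags P=1 W=1 U=1 S=0
  ✓ 0x489E5  — 3 lookups
#3 VA=0x203808B88 (r,user):
  [0] read 0x3A idx=8: raw=0x4A007 flags P=1 W=1 U=1 S=0
  [1] read 0x4A idx=28: raw=0x4C007 flags P=1 W=1 U=1 S=0
  [2] read 0x4C idx=8: raw=0x4F007 flags P=1 W=1 U=1 S=0
  ✓ 0x4FB88  — 3 lookups
#4 VA=0x38021F2A2 (w,user):
  [0] read 0x3A idx=14: raw=0x53007 flags P=1 W=1 U=1 S=0
  [1] read 0x53 idx=1: raw=0x56007 flags P=1 W=1 U=1 S=0
  [2] read 0x56 idx=31: raw=0x5A007 flags P=1 W=1 U=1 S=0
  ✓ 0x5A2A2  — 3 lookups

Access #1 fault: NONE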